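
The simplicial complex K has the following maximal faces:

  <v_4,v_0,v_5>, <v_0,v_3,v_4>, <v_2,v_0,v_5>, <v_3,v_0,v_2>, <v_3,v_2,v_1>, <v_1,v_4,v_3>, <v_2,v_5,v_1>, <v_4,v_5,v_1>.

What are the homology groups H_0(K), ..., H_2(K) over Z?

Fix the vertex order v_0 < v_1 < v_2 < v_3 < v_4 < v_5 and write every simplex with vertices in increasing order. Then dim K = 2 and the simplices of K are:

  0-simplices (6): [v_0], [v_1], [v_2], [v_3], [v_4], [v_5]
  1-simplices (12): [v_0,v_2], [v_0,v_3], [v_0,v_4], [v_0,v_5], [v_1,v_2], [v_1,v_3], [v_1,v_4], [v_1,v_5], [v_2,v_3], [v_2,v_5], [v_3,v_4], [v_4,v_5]
  2-simplices (8): [v_0,v_2,v_3], [v_0,v_2,v_5], [v_0,v_3,v_4], [v_0,v_4,v_5], [v_1,v_2,v_3], [v_1,v_2,v_5], [v_1,v_3,v_4], [v_1,v_4,v_5]

Hence C_0 ≅ Z^6, C_1 ≅ Z^12, C_2 ≅ Z^8.

Boundary ∂_1: C_1 → C_0 sends each edge [p,q] (with p < q) to q − p.
This gives a 6×12 integer matrix of rank 5; reducing to Smith normal form yields diagonal entries (1,1,1,1,1).

The boundary map ∂_2: C_2 → C_1 sends each 2-simplex [p,q,r] to [q,r] − [p,r] + [p,q]. For instance
  ∂[v_0,v_3,v_4] = [v_3,v_4] − [v_0,v_4] + [v_0,v_3],
  ∂[v_1,v_2,v_3] = [v_2,v_3] − [v_1,v_3] + [v_1,v_2].
As a 12×8 matrix over Z this has rank 7, with invariant factors (1,1,1,1,1,1,1).

From H_k ≅ ker(∂_k) / im(∂_{k+1}) we obtain:

  H_0: rank C_0 − rank ∂_1 = 6 − 5 = 1, and the invariant factors of ∂_1 are all 1, so H_0 = Z.
  H_1: rank ker ∂_1 − rank ∂_2 = (12 − 5) − 7 = 0, and the invariant factors of ∂_2 are all 1, so H_1 = 0.
  H_2: rank ker ∂_2 − rank ∂_3 = (8 − 7) − 0 = 1, and there is no ∂_3, so H_2 = Z.

H_0 ≅ Z,  H_1 = 0,  H_2 ≅ Z.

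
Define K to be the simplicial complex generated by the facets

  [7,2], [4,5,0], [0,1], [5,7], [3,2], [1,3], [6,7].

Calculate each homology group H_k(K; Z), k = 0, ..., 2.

H_0 ≅ Z,  H_1 ≅ Z,  H_2 = 0.

Take the total order 0 < 1 < 2 < 3 < 4 < 5 < 6 < 7 on the vertex set. Then K (dimension 2) consists of the simplices:

  0-simplices (8): [0], [1], [2], [3], [4], [5], [6], [7]
  1-simplices (9): [0,1], [0,4], [0,5], [1,3], [2,3], [2,7], [4,5], [5,7], [6,7]
  2-simplices (1): [0,4,5]

so the chain groups are C_0 ≅ Z^8, C_1 ≅ Z^9, C_2 ≅ Z^1.

The boundary map ∂_1: C_1 → C_0 is given by ∂[p,q] = [q] − [p]. For instance
  ∂[2,3] = [3] − [2].
This gives a 8×9 integer matrix of rank 7; reducing to Smith normal form yields diagonal entries (1,1,1,1,1,1,1).

∂_2: C_2 → C_1 acts by ∂[p,q,r] = [q,r] − [p,r] + [p,q]. For instance
  ∂[0,4,5] = [4,5] − [0,5] + [0,4].
This gives a 9×1 integer matrix of rank 1; reducing to Smith normal form yields diagonal entries (1).

Computing H_k = (kernel of ∂_k) / (image of ∂_{k+1}):

  H_0: rank C_0 − rank ∂_1 = 8 − 7 = 1, and the invariant factors of ∂_1 are all 1, so H_0 = Z.
  H_1: rank ker ∂_1 − rank ∂_2 = (9 − 7) − 1 = 1, and the invariant factors of ∂_2 are all 1, so H_1 = Z.
  H_2: rank ker ∂_2 − rank ∂_3 = (1 − 1) − 0 = 0, and there is no ∂_3, so H_2 = 0.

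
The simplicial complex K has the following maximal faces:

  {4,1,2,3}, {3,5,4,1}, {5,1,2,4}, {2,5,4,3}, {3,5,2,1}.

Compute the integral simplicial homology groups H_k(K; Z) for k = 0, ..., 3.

H_0 ≅ Z,  H_1 = 0,  H_2 = 0,  H_3 ≅ Z.

We work with the vertex ordering 1 < 2 < 3 < 4 < 5. The simplices of K, each written with vertices in increasing order, are:

  0-simplices (5): [1], [2], [3], [4], [5]
  1-simplices (10): [1,2], [1,3], [1,4], [1,5], [2,3], [2,4], [2,5], [3,4], [3,5], [4,5]
  2-simplices (10): [1,2,3], [1,2,4], [1,2,5], [1,3,4], [1,3,5], [1,4,5], [2,3,4], [2,3,5], [2,4,5], [3,4,5]
  3-simplices (5): [1,2,3,4], [1,2,3,5], [1,2,4,5], [1,3,4,5], [2,3,4,5]

giving chain groups C_0 ≅ Z^5, C_1 ≅ Z^10, C_2 ≅ Z^10, C_3 ≅ Z^5.

The boundary map ∂_1: C_1 → C_0 sends each edge [p,q] (with p < q) to q − p. For instance
  ∂[1,3] = [3] − [1].
The 5×10 boundary matrix has rank 4 and Smith normal form diag(1,1,1,1).

The boundary map ∂_2: C_2 → C_1 acts by ∂[p,q,r] = [q,r] − [p,r] + [p,q]. For instance
  ∂[1,2,3] = [2,3] − [1,3] + [1,2],
  ∂[2,4,5] = [4,5] − [2,5] + [2,4].
As a 10×10 matrix over Z this has rank 6, with invariant factors (1,1,1,1,1,1).

∂_3: C_3 → C_2 sends each 3-simplex σ to the alternating sum Σ_i (−1)^i (σ with its i-th vertex removed). For instance
  ∂[1,3,4,5] = [3,4,5] − [1,4,5] + [1,3,5] − [1,3,4],
  ∂[1,2,4,5] = [2,4,5] − [1,4,5] + [1,2,5] − [1,2,4].
As a 10×5 matrix over Z this has rank 4, with invariant factors (1,1,1,1).

Reading off H_k = ker ∂_k / im ∂_{k+1}:

  H_0: rank C_0 − rank ∂_1 = 5 − 4 = 1, and the invariant factors of ∂_1 are all 1, so H_0 = Z.
  H_1: rank ker ∂_1 − rank ∂_2 = (10 − 4) − 6 = 0, and the invariant factors of ∂_2 are all 1, so H_1 = 0.
  H_2: rank ker ∂_2 − rank ∂_3 = (10 − 6) − 4 = 0, and the invariant factors of ∂_3 are all 1, so H_2 = 0.
  H_3: rank ker ∂_3 − rank ∂_4 = (5 − 4) − 0 = 1, and there is no ∂_4, so H_3 = Z.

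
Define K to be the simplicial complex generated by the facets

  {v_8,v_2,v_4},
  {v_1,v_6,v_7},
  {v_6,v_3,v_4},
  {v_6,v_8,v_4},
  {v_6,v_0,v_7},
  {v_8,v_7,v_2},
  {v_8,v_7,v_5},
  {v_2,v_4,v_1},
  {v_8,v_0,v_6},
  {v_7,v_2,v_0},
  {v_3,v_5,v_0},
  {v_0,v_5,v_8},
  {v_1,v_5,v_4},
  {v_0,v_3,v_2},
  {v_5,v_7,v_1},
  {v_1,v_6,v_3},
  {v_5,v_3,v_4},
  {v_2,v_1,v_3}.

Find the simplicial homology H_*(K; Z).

Fix the vertex order v_0 < v_1 < v_2 < v_3 < v_4 < v_5 < v_6 < v_7 < v_8 and write every simplex with vertices in increasing order. Then dim K = 2 and the simplices of K are:

  0-simplices (9): [v_0], [v_1], [v_2], [v_3], [v_4], [v_5], [v_6], [v_7], [v_8]
  1-simplices (27): (27 of them)
  2-simplices (18): (18 of them)

Hence C_0 ≅ Z^9, C_1 ≅ Z^27, C_2 ≅ Z^18.

The boundary map ∂_1: C_1 → C_0 is given by ∂[p,q] = [q] − [p]. For instance
  ∂[v_2,v_7] = [v_7] − [v_2].
This gives a 9×27 integer matrix of rank 8; reducing to Smith normal form yields diagonal entries (1,1,1,1,1,1,1,1).

∂_2: C_2 → C_1 sends each 2-simplex [p,q,r] to [q,r] − [p,r] + [p,q]. For instance
  ∂[v_3,v_4,v_5] = [v_4,v_5] − [v_3,v_5] + [v_3,v_4],
  ∂[v_5,v_7,v_8] = [v_7,v_8] − [v_5,v_8] + [v_5,v_7].
The 27×18 boundary matrix has rank 18 and Smith normal form diag(1,1,1,1,1,1,1,1,1,1,1,1,1,1,1,1,1,2).

Reading off H_k = ker ∂_k / im ∂_{k+1}:

  H_0: rank C_0 − rank ∂_1 = 9 − 8 = 1, and the invariant factors of ∂_1 are all 1, so H_0 = Z.
  H_1: rank ker ∂_1 − rank ∂_2 = (27 − 8) − 18 = 1, and ∂_2 has invariant factor 2 > 1, so H_1 = Z × Z/2.
  H_2: rank ker ∂_2 − rank ∂_3 = (18 − 18) − 0 = 0, and there is no ∂_3, so H_2 = 0.

(K is a triangulation of the Klein bottle.)

H_0 ≅ Z,  H_1 ≅ Z × Z/2,  H_2 = 0.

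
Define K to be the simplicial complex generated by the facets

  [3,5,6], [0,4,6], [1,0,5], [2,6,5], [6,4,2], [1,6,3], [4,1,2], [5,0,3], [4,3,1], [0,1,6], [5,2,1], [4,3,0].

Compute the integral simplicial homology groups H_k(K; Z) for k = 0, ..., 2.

We work with the vertex ordering 0 < 1 < 2 < 3 < 4 < 5 < 6. The simplices of K, each written with vertices in increasing order, are:

  0-simplices (7): [0], [1], [2], [3], [4], [5], [6]
  1-simplices (18): [0,1], [0,3], [0,4], [0,5], [0,6], [1,2], [1,3], [1,4], [1,5], [1,6], [2,4], [2,5], [2,6], [3,4], [3,5], [3,6], [4,6], [5,6]
  2-simplices (12): [0,1,5], [0,1,6], [0,3,4], [0,3,5], [0,4,6], [1,2,4], [1,2,5], [1,3,4], [1,3,6], [2,4,6], [2,5,6], [3,5,6]

Hence C_0 ≅ Z^7, C_1 ≅ Z^18, C_2 ≅ Z^12.

Boundary ∂_1: C_1 → C_0 is given by ∂[p,q] = [q] − [p]. For instance
  ∂[2,5] = [5] − [2].
The 7×18 boundary matrix has rank 6 and Smith normal form diag(1,1,1,1,1,1).

∂_2: C_2 → C_1 acts by ∂[p,q,r] = [q,r] − [p,r] + [p,q]. For instance
  ∂[1,3,4] = [3,4] − [1,4] + [1,3],
  ∂[0,3,4] = [3,4] − [0,4] + [0,3].
This gives a 18×12 integer matrix of rank 12; reducing to Smith normal form yields diagonal entries (1,1,1,1,1,1,1,1,1,1,1,2).

Reading off H_k = ker ∂_k / im ∂_{k+1}:

  H_0: rank C_0 − rank ∂_1 = 7 − 6 = 1, and the invariant factors of ∂_1 are all 1, so H_0 = Z.
  H_1: rank ker ∂_1 − rank ∂_2 = (18 − 6) − 12 = 0, and ∂_2 has invariant factor 2 > 1, so H_1 = Z/2.
  H_2: rank ker ∂_2 − rank ∂_3 = (12 − 12) − 0 = 0, and there is no ∂_3, so H_2 = 0.

H_0 ≅ Z,  H_1 ≅ Z/2,  H_2 = 0.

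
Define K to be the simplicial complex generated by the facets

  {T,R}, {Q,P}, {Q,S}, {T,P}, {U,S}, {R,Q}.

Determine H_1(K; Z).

H_1 = Z.

Order the vertices as P < Q < R < S < T < U. Listing each simplex with vertices in this order, K has dimension 1 with simplices:

  0-simplices (6): P, Q, R, S, T, U
  1-simplices (6): PQ, PT, QR, QS, RT, SU

so the chain groups are C_0 ≅ Z^6, C_1 ≅ Z^6.

The boundary map ∂_1: C_1 → C_0 sends each edge [p,q] (with p < q) to q − p.
The resulting 6×6 matrix has rank 5, and its Smith normal form has invariant factors (1,1,1,1,1).

Now H_k = ker ∂_k / im ∂_{k+1}, so:

  H_1: rank ker ∂_1 − rank ∂_2 = (6 − 5) − 0 = 1, and there is no ∂_2, so H_1 = Z.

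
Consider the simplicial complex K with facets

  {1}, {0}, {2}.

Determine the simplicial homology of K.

H_0 = Z^3.

We work with the vertex ordering 0 < 1 < 2. The simplices of K, each written with vertices in increasing order, are:

  0-simplices (3): [0], [1], [2]

so the chain groups are C_0 ≅ Z^3.

Computing H_k = (kernel of ∂_k) / (image of ∂_{k+1}):

  H_0: rank C_0 − rank ∂_1 = 3 − 0 = 3, and there is no ∂_1, so H_0 = Z^3.

(K is a triangulation of a set of 3 points.)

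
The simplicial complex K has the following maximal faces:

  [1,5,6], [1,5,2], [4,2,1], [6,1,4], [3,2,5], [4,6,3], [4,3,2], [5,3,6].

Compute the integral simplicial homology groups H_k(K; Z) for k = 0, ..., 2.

Take the total order 1 < 2 < 3 < 4 < 5 < 6 on the vertex set. Then K (dimension 2) consists of the simplices:

  0-simplices (6): [1], [2], [3], [4], [5], [6]
  1-simplices (12): [1,2], [1,4], [1,5], [1,6], [2,3], [2,4], [2,5], [3,4], [3,5], [3,6], [4,6], [5,6]
  2-simplices (8): [1,2,4], [1,2,5], [1,4,6], [1,5,6], [2,3,4], [2,3,5], [3,4,6], [3,5,6]

giving chain groups C_0 ≅ Z^6, C_1 ≅ Z^12, C_2 ≅ Z^8.

Boundary ∂_1: C_1 → C_0 maps an edge to its endpoints' difference, ∂[p,q] = q − p. For instance
  ∂[3,5] = [5] − [3].
This gives a 6×12 integer matrix of rank 5; reducing to Smith normal form yields diagonal entries (1,1,1,1,1).

∂_2: C_2 → C_1 maps a triangle to the signed sum of its edges. For instance
  ∂[1,5,6] = [5,6] − [1,6] + [1,5],
  ∂[1,4,6] = [4,6] − [1,6] + [1,4].
The resulting 12×8 matrix has rank 7, and its Smith normal form has invariant factors (1,1,1,1,1,1,1).

From H_k ≅ ker(∂_k) / im(∂_{k+1}) we obtain:

  H_0: rank C_0 − rank ∂_1 = 6 − 5 = 1, and the invariant factors of ∂_1 are all 1, so H_0 ≅ Z.
  H_1: rank ker ∂_1 − rank ∂_2 = (12 − 5) − 7 = 0, and the invariant factors of ∂_2 are all 1, so H_1 ≅ 0.
  H_2: rank ker ∂_2 − rank ∂_3 = (8 − 7) − 0 = 1, and there is no ∂_3, so H_2 ≅ Z.

(K is a triangulation of the 2-sphere S^2.)

H_0 ≅ Z,  H_1 = 0,  H_2 ≅ Z.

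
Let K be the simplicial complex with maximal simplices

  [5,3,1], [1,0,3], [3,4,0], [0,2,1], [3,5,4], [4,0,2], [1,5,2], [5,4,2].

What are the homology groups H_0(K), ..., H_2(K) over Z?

H_0 ≅ Z,  H_1 = 0,  H_2 ≅ Z.

Order the vertices as 0 < 1 < 2 < 3 < 4 < 5. Listing each simplex with vertices in this order, K has dimension 2 with simplices:

  0-simplices (6): [0], [1], [2], [3], [4], [5]
  1-simplices (12): [0,1], [0,2], [0,3], [0,4], [1,2], [1,3], [1,5], [2,4], [2,5], [3,4], [3,5], [4,5]
  2-simplices (8): [0,1,2], [0,1,3], [0,2,4], [0,3,4], [1,2,5], [1,3,5], [2,4,5], [3,4,5]

so the chain groups are C_0 ≅ Z^6, C_1 ≅ Z^12, C_2 ≅ Z^8.

∂_1: C_1 → C_0 is given by ∂[p,q] = [q] − [p]. For instance
  ∂[4,5] = [5] − [4].
As a 6×12 matrix over Z this has rank 5, with invariant factors (1,1,1,1,1).

Boundary ∂_2: C_2 → C_1 maps a triangle to the signed sum of its edges. For instance
  ∂[0,3,4] = [3,4] − [0,4] + [0,3],
  ∂[0,1,3] = [1,3] − [0,3] + [0,1].
This gives a 12×8 integer matrix of rank 7; reducing to Smith normal form yields diagonal entries (1,1,1,1,1,1,1).

From H_k ≅ ker(∂_k) / im(∂_{k+1}) we obtain:

  H_0: rank C_0 − rank ∂_1 = 6 − 5 = 1, and the invariant factors of ∂_1 are all 1, so H_0 = Z.
  H_1: rank ker ∂_1 − rank ∂_2 = (12 − 5) − 7 = 0, and the invariant factors of ∂_2 are all 1, so H_1 = 0.
  H_2: rank ker ∂_2 − rank ∂_3 = (8 − 7) − 0 = 1, and there is no ∂_3, so H_2 = Z.

As a check, the Euler characteristic is 6 − 12 + 8 = 2, which agrees with 1 − 0 + 1 = 2.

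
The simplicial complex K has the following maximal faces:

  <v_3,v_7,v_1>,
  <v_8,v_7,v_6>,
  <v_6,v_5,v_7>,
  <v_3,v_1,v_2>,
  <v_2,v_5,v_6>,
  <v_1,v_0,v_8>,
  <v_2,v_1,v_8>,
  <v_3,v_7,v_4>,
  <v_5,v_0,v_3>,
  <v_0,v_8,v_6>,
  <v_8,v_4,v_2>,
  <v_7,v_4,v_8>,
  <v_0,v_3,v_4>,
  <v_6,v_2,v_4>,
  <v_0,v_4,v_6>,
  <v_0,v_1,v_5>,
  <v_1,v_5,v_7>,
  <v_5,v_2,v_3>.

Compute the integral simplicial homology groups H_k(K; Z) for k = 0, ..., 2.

K has 9 vertices, 27 edges, 18 triangles.
rank ∂_0 = 0, rank ∂_1 = 8 ⇒ b_0 = 9 − 0 − 8 = 1; all invariant factors of ∂_1 are 1 so no torsion. So H_0 = Z.
rank ∂_1 = 8, rank ∂_2 = 18 ⇒ b_1 = 27 − 8 − 18 = 1; ∂_2 has invariant factor(s) [2] giving torsion. So H_1 = Z ⊕ Z/2Z.
rank ∂_2 = 18, rank ∂_3 = 0 ⇒ b_2 = 18 − 18 − 0 = 0. So H_2 = 0.

H_0 = Z,  H_1 = Z ⊕ Z/2Z,  H_2 = 0.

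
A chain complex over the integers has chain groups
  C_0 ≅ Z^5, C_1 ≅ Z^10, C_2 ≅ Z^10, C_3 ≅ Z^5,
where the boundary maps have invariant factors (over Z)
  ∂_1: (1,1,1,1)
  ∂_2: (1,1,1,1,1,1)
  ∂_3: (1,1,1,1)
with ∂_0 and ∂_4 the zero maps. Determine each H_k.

H_0 ≅ Z,  H_1 = 0,  H_2 = 0,  H_3 ≅ Z.

H_0: b_0 = 5 − 0 − 4 = 1; torsion from ∂_1 factors > 1: none. So H_0 ≅ Z.
H_1: b_1 = 10 − 4 − 6 = 0; torsion from ∂_2 factors > 1: none. So H_1 ≅ 0.
H_2: b_2 = 10 − 6 − 4 = 0; torsion from ∂_3 factors > 1: none. So H_2 ≅ 0.
H_3: b_3 = 5 − 4 − 0 = 1; torsion from ∂_4 factors > 1: none. So H_3 ≅ Z.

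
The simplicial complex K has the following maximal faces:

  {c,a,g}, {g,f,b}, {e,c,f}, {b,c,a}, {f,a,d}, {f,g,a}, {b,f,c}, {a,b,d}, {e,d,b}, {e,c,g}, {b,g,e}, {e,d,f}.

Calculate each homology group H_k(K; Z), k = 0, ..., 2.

We work with the vertex ordering a < b < c < d < e < f < g. The simplices of K, each written with vertices in increasing order, are:

  0-simplices (7): a, b, c, d, e, f, g
  1-simplices (18): ab, ac, ad, af, ag, bc, bd, be, bf, bg, ce, cf, cg, de, df, ef, eg, fg
  2-simplices (12): abc, abd, acg, adf, afg, bcf, bde, beg, bfg, cef, ceg, def

so the chain groups are C_0 ≅ Z^7, C_1 ≅ Z^18, C_2 ≅ Z^12.

The boundary map ∂_1: C_1 → C_0 is given by ∂[p,q] = [q] − [p]. For instance
  ∂ad = d − a.
As a 7×18 matrix over Z this has rank 6, with invariant factors (1,1,1,1,1,1).

Boundary ∂_2: C_2 → C_1 acts by ∂[p,q,r] = [q,r] − [p,r] + [p,q]. For instance
  ∂acg = cg − ag + ac,
  ∂adf = df − af + ad.
This gives a 18×12 integer matrix of rank 12; reducing to Smith normal form yields diagonal entries (1,1,1,1,1,1,1,1,1,1,1,2).

From H_k ≅ ker(∂_k) / im(∂_{k+1}) we obtain:

  H_0: rank C_0 − rank ∂_1 = 7 − 6 = 1, and the invariant factors of ∂_1 are all 1, so H_0 ≅ Z.
  H_1: rank ker ∂_1 − rank ∂_2 = (18 − 6) − 12 = 0, and ∂_2 has invariant factor 2 > 1, so H_1 ≅ Z/2Z.
  H_2: rank ker ∂_2 − rank ∂_3 = (12 − 12) − 0 = 0, and there is no ∂_3, so H_2 ≅ 0.

As a check, the Euler characteristic is 7 − 18 + 12 = 1, which agrees with 1 − 0 + 0 = 1.
(K is a triangulation of the real projective plane RP^2.)

H_0 ≅ Z,  H_1 ≅ Z/2Z,  H_2 = 0.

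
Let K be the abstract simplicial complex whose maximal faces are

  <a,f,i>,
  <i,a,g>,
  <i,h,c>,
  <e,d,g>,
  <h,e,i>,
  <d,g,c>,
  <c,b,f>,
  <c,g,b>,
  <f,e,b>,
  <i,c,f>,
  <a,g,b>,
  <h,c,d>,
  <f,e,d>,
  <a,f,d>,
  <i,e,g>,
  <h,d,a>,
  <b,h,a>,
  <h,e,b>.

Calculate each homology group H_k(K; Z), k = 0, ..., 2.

We work with the vertex ordering a < b < c < d < e < f < g < h < i. The simplices of K, each written with vertices in increasing order, are:

  0-simplices (9): a, b, c, d, e, f, g, h, i
  1-simplices (27): ab, ad, af, ag, ah, ai, bc, be, bf, bg, bh, cd, cf, cg, ch, ci, de, df, dg, dh, ef, eg, eh, ei, fi, gi, hi
  2-simplices (18): abg, abh, adf, adh, afi, agi, bcf, bcg, bef, beh, cdg, cdh, cfi, chi, def, deg, egi, ehi

Hence C_0 ≅ Z^9, C_1 ≅ Z^27, C_2 ≅ Z^18.

Boundary ∂_1: C_1 → C_0 sends each edge [p,q] (with p < q) to q − p. For instance
  ∂eh = h − e.
The 9×27 boundary matrix has rank 8 and Smith normal form diag(1,1,1,1,1,1,1,1).

Boundary ∂_2: C_2 → C_1 maps a triangle to the signed sum of its edges. For instance
  ∂cfi = fi − ci + cf,
  ∂deg = eg − dg + de.
The 27×18 boundary matrix has rank 17 and Smith normal form diag(1,1,1,1,1,1,1,1,1,1,1,1,1,1,1,1,1).

Computing H_k = (kernel of ∂_k) / (image of ∂_{k+1}):

  H_0: rank C_0 − rank ∂_1 = 9 − 8 = 1, and the invariant factors of ∂_1 are all 1, so H_0 ≅ Z.
  H_1: rank ker ∂_1 − rank ∂_2 = (27 − 8) − 17 = 2, and the invariant factors of ∂_2 are all 1, so H_1 ≅ Z^2.
  H_2: rank ker ∂_2 − rank ∂_3 = (18 − 17) − 0 = 1, and there is no ∂_3, so H_2 ≅ Z.

As a check, the Euler characteristic is 9 − 27 + 18 = 0, which agrees with 1 − 2 + 1 = 0.

H_0 ≅ Z,  H_1 ≅ Z^2,  H_2 ≅ Z.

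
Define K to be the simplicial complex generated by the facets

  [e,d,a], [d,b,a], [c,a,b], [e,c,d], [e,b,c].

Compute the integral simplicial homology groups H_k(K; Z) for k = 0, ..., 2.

H_0 ≅ Z,  H_1 ≅ Z,  H_2 = 0.

Take the total order a < b < c < d < e on the vertex set. Then K (dimension 2) consists of the simplices:

  0-simplices (5): a, b, c, d, e
  1-simplices (10): ab, ac, ad, ae, bc, bd, be, cd, ce, de
  2-simplices (5): abc, abd, ade, bce, cde

giving chain groups C_0 ≅ Z^5, C_1 ≅ Z^10, C_2 ≅ Z^5.

∂_1: C_1 → C_0 sends each edge [p,q] (with p < q) to q − p.
The resulting 5×10 matrix has rank 4, and its Smith normal form has invariant factors (1,1,1,1).

The boundary map ∂_2: C_2 → C_1 sends each 2-simplex [p,q,r] to [q,r] − [p,r] + [p,q]. For instance
  ∂abd = bd − ad + ab,
  ∂ade = de − ae + ad.
This gives a 10×5 integer matrix of rank 5; reducing to Smith normal form yields diagonal entries (1,1,1,1,1).

Computing H_k = (kernel of ∂_k) / (image of ∂_{k+1}):

  H_0: rank C_0 − rank ∂_1 = 5 − 4 = 1, and the invariant factors of ∂_1 are all 1, so H_0 ≅ Z.
  H_1: rank ker ∂_1 − rank ∂_2 = (10 − 4) − 5 = 1, and the invariant factors of ∂_2 are all 1, so H_1 ≅ Z.
  H_2: rank ker ∂_2 − rank ∂_3 = (5 − 5) − 0 = 0, and there is no ∂_3, so H_2 ≅ 0.

As a check, the Euler characteristic is 5 − 10 + 5 = 0, which agrees with 1 − 1 + 0 = 0.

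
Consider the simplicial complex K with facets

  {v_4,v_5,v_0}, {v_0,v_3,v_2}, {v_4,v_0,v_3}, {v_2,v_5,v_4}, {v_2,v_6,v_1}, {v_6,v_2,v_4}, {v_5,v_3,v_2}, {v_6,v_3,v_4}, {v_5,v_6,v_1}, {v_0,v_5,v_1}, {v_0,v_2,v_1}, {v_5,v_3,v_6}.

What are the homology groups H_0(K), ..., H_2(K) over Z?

Fix the vertex order v_0 < v_1 < v_2 < v_3 < v_4 < v_5 < v_6 and write every simplex with vertices in increasing order. Then dim K = 2 and the simplices of K are:

  0-simplices (7): [v_0], [v_1], [v_2], [v_3], [v_4], [v_5], [v_6]
  1-simplices (18): (18 of them)
  2-simplices (12): (12 of them)

Hence C_0 ≅ Z^7, C_1 ≅ Z^18, C_2 ≅ Z^12.

Boundary ∂_1: C_1 → C_0 is given by ∂[p,q] = [q] − [p]. For instance
  ∂[v_0,v_5] = [v_5] − [v_0].
As a 7×18 matrix over Z this has rank 6, with invariant factors (1,1,1,1,1,1).

∂_2: C_2 → C_1 acts by ∂[p,q,r] = [q,r] − [p,r] + [p,q]. For instance
  ∂[v_0,v_4,v_5] = [v_4,v_5] − [v_0,v_5] + [v_0,v_4],
  ∂[v_2,v_4,v_5] = [v_4,v_5] − [v_2,v_5] + [v_2,v_4].
The 18×12 boundary matrix has rank 12 and Smith normal form diag(1,1,1,1,1,1,1,1,1,1,1,2).

Now H_k = ker ∂_k / im ∂_{k+1}, so:

  H_0: rank C_0 − rank ∂_1 = 7 − 6 = 1, and the invariant factors of ∂_1 are all 1, so H_0 ≅ Z.
  H_1: rank ker ∂_1 − rank ∂_2 = (18 − 6) − 12 = 0, and ∂_2 has invariant factor 2 > 1, so H_1 ≅ Z_2.
  H_2: rank ker ∂_2 − rank ∂_3 = (12 − 12) − 0 = 0, and there is no ∂_3, so H_2 ≅ 0.

As a check, the Euler characteristic is 7 − 18 + 12 = 1, which agrees with 1 − 0 + 0 = 1.
(K is a triangulation of the real projective plane RP^2.)

H_0 ≅ Z,  H_1 ≅ Z_2,  H_2 = 0.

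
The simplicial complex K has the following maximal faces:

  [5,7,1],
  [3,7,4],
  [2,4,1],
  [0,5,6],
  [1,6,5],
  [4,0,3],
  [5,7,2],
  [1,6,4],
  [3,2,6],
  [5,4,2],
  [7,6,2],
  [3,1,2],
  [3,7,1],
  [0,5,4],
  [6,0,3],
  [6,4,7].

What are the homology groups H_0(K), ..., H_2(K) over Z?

Take the total order 0 < 1 < 2 < 3 < 4 < 5 < 6 < 7 on the vertex set. Then K (dimension 2) consists of the simplices:

  0-simplices (8): [0], [1], [2], [3], [4], [5], [6], [7]
  1-simplices (24): (24 of them)
  2-simplices (16): [0,3,4], [0,3,6], [0,4,5], [0,5,6], [1,2,3], [1,2,4], [1,3,7], [1,4,6], [1,5,6], [1,5,7], [2,3,6], [2,4,5], [2,5,7], [2,6,7], [3,4,7], [4,6,7]

giving chain groups C_0 ≅ Z^8, C_1 ≅ Z^24, C_2 ≅ Z^16.

∂_1: C_1 → C_0 is given by ∂[p,q] = [q] − [p]. For instance
  ∂[0,6] = [6] − [0].
As a 8×24 matrix over Z this has rank 7, with invariant factors (1,1,1,1,1,1,1).

The boundary map ∂_2: C_2 → C_1 acts by ∂[p,q,r] = [q,r] − [p,r] + [p,q]. For instance
  ∂[0,3,4] = [3,4] − [0,4] + [0,3],
  ∂[1,3,7] = [3,7] − [1,7] + [1,3].
As a 24×16 matrix over Z this has rank 15, with invariant factors (1,1,1,1,1,1,1,1,1,1,1,1,1,1,1).

Reading off H_k = ker ∂_k / im ∂_{k+1}:

  H_0: rank C_0 − rank ∂_1 = 8 − 7 = 1, and the invariant factors of ∂_1 are all 1, so H_0 = Z.
  H_1: rank ker ∂_1 − rank ∂_2 = (24 − 7) − 15 = 2, and the invariant factors of ∂_2 are all 1, so H_1 = Z^2.
  H_2: rank ker ∂_2 − rank ∂_3 = (16 − 15) − 0 = 1, and there is no ∂_3, so H_2 = Z.

As a check, the Euler characteristic is 8 − 24 + 16 = 0, which agrees with 1 − 2 + 1 = 0.

H_0 ≅ Z,  H_1 ≅ Z^2,  H_2 ≅ Z.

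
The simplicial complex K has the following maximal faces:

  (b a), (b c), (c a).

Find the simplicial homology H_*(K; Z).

Take the total order a < b < c on the vertex set. Then K (dimension 1) consists of the simplices:

  0-simplices (3): a, b, c
  1-simplices (3): ab, ac, bc

Hence C_0 ≅ Z^3, C_1 ≅ Z^3.

Boundary ∂_1: C_1 → C_0 is given by ∂[p,q] = [q] − [p]. For instance
  ∂ac = c − a.
The resulting 3×3 matrix has rank 2, and its Smith normal form has invariant factors (1,1).

Now H_k = ker ∂_k / im ∂_{k+1}, so:

  H_0: rank C_0 − rank ∂_1 = 3 − 2 = 1, and the invariant factors of ∂_1 are all 1, so H_0 = Z.
  H_1: rank ker ∂_1 − rank ∂_2 = (3 − 2) − 0 = 1, and there is no ∂_2, so H_1 = Z.

H_0 ≅ Z,  H_1 ≅ Z.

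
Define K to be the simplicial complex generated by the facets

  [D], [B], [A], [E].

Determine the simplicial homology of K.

H_0 = Z^4.

Fix the vertex order A < B < D < E and write every simplex with vertices in increasing order. Then dim K = 0 and the simplices of K are:

  0-simplices (4): A, B, D, E

Hence C_0 ≅ Z^4.

Reading off H_k = ker ∂_k / im ∂_{k+1}:

  H_0: rank C_0 − rank ∂_1 = 4 − 0 = 4, and there is no ∂_1, so H_0 = Z^4.

(K is a triangulation of a set of 4 points.)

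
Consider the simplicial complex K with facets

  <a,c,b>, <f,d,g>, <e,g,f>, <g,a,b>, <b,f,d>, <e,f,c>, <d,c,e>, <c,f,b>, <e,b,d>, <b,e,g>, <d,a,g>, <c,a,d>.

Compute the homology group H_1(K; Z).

Fix the vertex order a < b < c < d < e < f < g and write every simplex with vertices in increasing order. Then dim K = 2 and the simplices of K are:

  0-simplices (7): a, b, c, d, e, f, g
  1-simplices (18): ab, ac, ad, ag, bc, bd, be, bf, bg, cd, ce, cf, de, df, dg, ef, eg, fg
  2-simplices (12): abc, abg, acd, adg, bcf, bde, bdf, beg, cde, cef, dfg, efg

so the chain groups are C_0 ≅ Z^7, C_1 ≅ Z^18, C_2 ≅ Z^12.

Boundary ∂_1: C_1 → C_0 maps an edge to its endpoints' difference, ∂[p,q] = q − p.
The resulting 7×18 matrix has rank 6, and its Smith normal form has invariant factors (1,1,1,1,1,1).

∂_2: C_2 → C_1 acts by ∂[p,q,r] = [q,r] − [p,r] + [p,q]. For instance
  ∂cde = de − ce + cd,
  ∂cef = ef − cf + ce.
As a 18×12 matrix over Z this has rank 12, with invariant factors (1,1,1,1,1,1,1,1,1,1,1,2).

Computing H_k = (kernel of ∂_k) / (image of ∂_{k+1}):

  H_1: rank ker ∂_1 − rank ∂_2 = (18 − 6) − 12 = 0, and ∂_2 has invariant factor 2 > 1, so H_1 = Z/2Z.

H_1 ≅ Z/2Z.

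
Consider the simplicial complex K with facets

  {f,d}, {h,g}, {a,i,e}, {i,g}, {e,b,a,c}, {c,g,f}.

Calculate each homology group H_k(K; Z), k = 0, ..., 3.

Take the total order a < b < c < d < e < f < g < h < i on the vertex set. Then K (dimension 3) consists of the simplices:

  0-simplices (9): a, b, c, d, e, f, g, h, i
  1-simplices (14): ab, ac, ae, ai, bc, be, ce, cf, cg, df, ei, fg, gh, gi
  2-simplices (6): abc, abe, ace, aei, bce, cfg
  3-simplices (1): abce

so the chain groups are C_0 ≅ Z^9, C_1 ≅ Z^14, C_2 ≅ Z^6, C_3 ≅ Z^1.

The boundary map ∂_1: C_1 → C_0 maps an edge to its endpoints' difference, ∂[p,q] = q − p. For instance
  ∂ab = b − a.
As a 9×14 matrix over Z this has rank 8, with invariant factors (1,1,1,1,1,1,1,1).

The boundary map ∂_2: C_2 → C_1 acts by ∂[p,q,r] = [q,r] − [p,r] + [p,q]. For instance
  ∂abc = bc − ac + ab,
  ∂aei = ei − ai + ae.
The 14×6 boundary matrix has rank 5 and Smith normal form diag(1,1,1,1,1).

Boundary ∂_3: C_3 → C_2 sends each 3-simplex σ to the alternating sum Σ_i (−1)^i (σ with its i-th vertex removed). For instance
  ∂abce = bce − ace + abe − abc.
As a 6×1 matrix over Z this has rank 1, with invariant factors (1).

Computing H_k = (kernel of ∂_k) / (image of ∂_{k+1}):

  H_0: rank C_0 − rank ∂_1 = 9 − 8 = 1, and the invariant factors of ∂_1 are all 1, so H_0 = Z.
  H_1: rank ker ∂_1 − rank ∂_2 = (14 − 8) − 5 = 1, and the invariant factors of ∂_2 are all 1, so H_1 = Z.
  H_2: rank ker ∂_2 − rank ∂_3 = (6 − 5) − 1 = 0, and the invariant factors of ∂_3 are all 1, so H_2 = 0.
  H_3: rank ker ∂_3 − rank ∂_4 = (1 − 1) − 0 = 0, and there is no ∂_4, so H_3 = 0.

H_0 ≅ Z,  H_1 ≅ Z,  H_2 = 0,  H_3 = 0.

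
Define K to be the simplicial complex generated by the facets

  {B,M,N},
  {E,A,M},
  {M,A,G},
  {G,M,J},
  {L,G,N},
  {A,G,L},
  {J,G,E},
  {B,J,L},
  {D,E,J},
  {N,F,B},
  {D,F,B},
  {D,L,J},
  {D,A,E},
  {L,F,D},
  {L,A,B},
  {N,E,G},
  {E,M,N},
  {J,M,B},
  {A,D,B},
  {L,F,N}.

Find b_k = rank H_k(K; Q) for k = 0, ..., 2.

b_0 = 1, b_1 = 1, b_2 = 0.

We work with the vertex ordering A < B < D < E < F < G < J < L < M < N. The simplices of K, each written with vertices in increasing order, are:

  0-simplices (10): A, B, D, E, F, G, J, L, M, N
  1-simplices (30): AB, AD, AE, AG, AL, AM, BD, BF, BJ, BL, BM, BN, DE, DF, DJ, DL, EG, EJ, EM, EN, FL, FN, GJ, GL, GM, GN, JL, JM, LN, MN
  2-simplices (20): ABD, ABL, ADE, AEM, AGL, AGM, BDF, BFN, BJL, BJM, BMN, DEJ, DFL, DJL, EGJ, EGN, EMN, FLN, GJM, GLN

so the chain groups are C_0 ≅ Z^10, C_1 ≅ Z^30, C_2 ≅ Z^20.

The boundary map ∂_1: C_1 → C_0 maps an edge to its endpoints' difference, ∂[p,q] = q − p. For instance
  ∂AL = L − A.
The 10×30 boundary matrix has rank 9 and Smith normal form diag(1,1,1,1,1,1,1,1,1).

Boundary ∂_2: C_2 → C_1 maps a triangle to the signed sum of its edges. For instance
  ∂BJL = JL − BL + BJ,
  ∂EMN = MN − EN + EM.
As a 30×20 matrix over Z this has rank 20, with invariant factors (1,1,1,1,1,1,1,1,1,1,1,1,1,1,1,1,1,1,1,2).

Computing H_k = (kernel of ∂_k) / (image of ∂_{k+1}):

  H_0: rank C_0 − rank ∂_1 = 10 − 9 = 1, and the invariant factors of ∂_1 are all 1, so H_0 ≅ Z.
  H_1: rank ker ∂_1 − rank ∂_2 = (30 − 9) − 20 = 1, and ∂_2 has invariant factor 2 > 1, so H_1 ≅ Z ⊕ Z/2Z.
  H_2: rank ker ∂_2 − rank ∂_3 = (20 − 20) − 0 = 0, and there is no ∂_3, so H_2 ≅ 0.

As a check, the Euler characteristic is 10 − 30 + 20 = 0, which agrees with 1 − 1 + 0 = 0.

Hence the Betti numbers are b_0 = 1, b_1 = 1, b_2 = 0.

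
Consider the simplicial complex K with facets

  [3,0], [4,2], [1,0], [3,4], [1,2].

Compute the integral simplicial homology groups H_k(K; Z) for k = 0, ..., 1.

Take the total order 0 < 1 < 2 < 3 < 4 on the vertex set. Then K (dimension 1) consists of the simplices:

  0-simplices (5): [0], [1], [2], [3], [4]
  1-simplices (5): [0,1], [0,3], [1,2], [2,4], [3,4]

Hence C_0 ≅ Z^5, C_1 ≅ Z^5.

The boundary map ∂_1: C_1 → C_0 is given by ∂[p,q] = [q] − [p].
This gives a 5×5 integer matrix of rank 4; reducing to Smith normal form yields diagonal entries (1,1,1,1).

Now H_k = ker ∂_k / im ∂_{k+1}, so:

  H_0: rank C_0 − rank ∂_1 = 5 − 4 = 1, and the invariant factors of ∂_1 are all 1, so H_0 ≅ Z.
  H_1: rank ker ∂_1 − rank ∂_2 = (5 − 4) − 0 = 1, and there is no ∂_2, so H_1 ≅ Z.

H_0 = Z,  H_1 = Z.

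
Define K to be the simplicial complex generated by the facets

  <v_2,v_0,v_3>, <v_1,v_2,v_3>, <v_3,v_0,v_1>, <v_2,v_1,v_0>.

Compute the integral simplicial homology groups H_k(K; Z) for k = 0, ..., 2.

H_0 = Z,  H_1 = 0,  H_2 = Z.

K has 4 vertices, 6 edges, 4 triangles.
rank ∂_0 = 0, rank ∂_1 = 3 ⇒ b_0 = 4 − 0 − 3 = 1; all invariant factors of ∂_1 are 1 so no torsion. So H_0 = Z.
rank ∂_1 = 3, rank ∂_2 = 3 ⇒ b_1 = 6 − 3 − 3 = 0; all invariant factors of ∂_2 are 1 so no torsion. So H_1 = 0.
rank ∂_2 = 3, rank ∂_3 = 0 ⇒ b_2 = 4 − 3 − 0 = 1. So H_2 = Z.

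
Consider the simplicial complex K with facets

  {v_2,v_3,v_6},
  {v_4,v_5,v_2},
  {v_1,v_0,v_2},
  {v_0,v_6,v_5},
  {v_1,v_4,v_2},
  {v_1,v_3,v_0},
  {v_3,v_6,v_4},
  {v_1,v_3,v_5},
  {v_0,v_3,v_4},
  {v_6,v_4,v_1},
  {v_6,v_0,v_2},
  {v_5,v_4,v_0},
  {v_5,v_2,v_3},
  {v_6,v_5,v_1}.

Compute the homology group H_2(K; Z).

H_2 = Z.

Fix the vertex order v_0 < v_1 < v_2 < v_3 < v_4 < v_5 < v_6 and write every simplex with vertices in increasing order. Then dim K = 2 and the simplices of K are:

  0-simplices (7): [v_0], [v_1], [v_2], [v_3], [v_4], [v_5], [v_6]
  1-simplices (21): (21 of them)
  2-simplices (14): (14 of them)

Hence C_0 ≅ Z^7, C_1 ≅ Z^21, C_2 ≅ Z^14.

∂_1: C_1 → C_0 maps an edge to its endpoints' difference, ∂[p,q] = q − p.
The 7×21 boundary matrix has rank 6 and Smith normal form diag(1,1,1,1,1,1).

Boundary ∂_2: C_2 → C_1 maps a triangle to the signed sum of its edges. For instance
  ∂[v_0,v_4,v_5] = [v_4,v_5] − [v_0,v_5] + [v_0,v_4],
  ∂[v_1,v_5,v_6] = [v_5,v_6] − [v_1,v_6] + [v_1,v_5].
As a 21×14 matrix over Z this has rank 13, with invariant factors (1,1,1,1,1,1,1,1,1,1,1,1,1).

From H_k ≅ ker(∂_k) / im(∂_{k+1}) we obtain:

  H_2: rank ker ∂_2 − rank ∂_3 = (14 − 13) − 0 = 1, and there is no ∂_3, so H_2 = Z.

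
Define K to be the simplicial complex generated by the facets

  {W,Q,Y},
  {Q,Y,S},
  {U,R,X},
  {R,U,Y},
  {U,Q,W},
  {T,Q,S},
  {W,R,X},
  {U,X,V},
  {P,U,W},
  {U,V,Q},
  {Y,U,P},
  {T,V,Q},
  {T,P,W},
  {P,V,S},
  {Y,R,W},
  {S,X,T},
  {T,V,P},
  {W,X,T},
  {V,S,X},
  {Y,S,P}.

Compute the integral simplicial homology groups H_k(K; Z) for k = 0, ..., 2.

H_0 ≅ Z,  H_1 ≅ Z ⊕ Z/2,  H_2 = 0.

Order the vertices as P < Q < R < S < T < U < V < W < X < Y. Listing each simplex with vertices in this order, K has dimension 2 with simplices:

  0-simplices (10): P, Q, R, S, T, U, V, W, X, Y
  1-simplices (30): PS, PT, PU, PV, PW, PY, QS, QT, QU, QV, QW, QY, RU, RW, RX, RY, ST, SV, SX, SY, TV, TW, TX, UV, UW, UX, UY, VX, WX, WY
  2-simplices (20): PSV, PSY, PTV, PTW, PUW, PUY, QST, QSY, QTV, QUV, QUW, QWY, RUX, RUY, RWX, RWY, STX, SVX, TWX, UVX

Hence C_0 ≅ Z^10, C_1 ≅ Z^30, C_2 ≅ Z^20.

The boundary map ∂_1: C_1 → C_0 maps an edge to its endpoints' difference, ∂[p,q] = q − p. For instance
  ∂PT = T − P.
The 10×30 boundary matrix has rank 9 and Smith normal form diag(1,1,1,1,1,1,1,1,1).

∂_2: C_2 → C_1 sends each 2-simplex [p,q,r] to [q,r] − [p,r] + [p,q]. For instance
  ∂QSY = SY − QY + QS,
  ∂QWY = WY − QY + QW.
This gives a 30×20 integer matrix of rank 20; reducing to Smith normal form yields diagonal entries (1,1,1,1,1,1,1,1,1,1,1,1,1,1,1,1,1,1,1,2).

Reading off H_k = ker ∂_k / im ∂_{k+1}:

  H_0: rank C_0 − rank ∂_1 = 10 − 9 = 1, and the invariant factors of ∂_1 are all 1, so H_0 ≅ Z.
  H_1: rank ker ∂_1 − rank ∂_2 = (30 − 9) − 20 = 1, and ∂_2 has invariant factor 2 > 1, so H_1 ≅ Z ⊕ Z/2.
  H_2: rank ker ∂_2 − rank ∂_3 = (20 − 20) − 0 = 0, and there is no ∂_3, so H_2 ≅ 0.

As a check, the Euler characteristic is 10 − 30 + 20 = 0, which agrees with 1 − 1 + 0 = 0.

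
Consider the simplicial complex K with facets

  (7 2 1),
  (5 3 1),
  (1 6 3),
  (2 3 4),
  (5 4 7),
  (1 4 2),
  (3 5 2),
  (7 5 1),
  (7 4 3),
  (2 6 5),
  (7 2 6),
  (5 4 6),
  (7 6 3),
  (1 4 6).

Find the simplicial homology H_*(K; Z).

Take the total order 1 < 2 < 3 < 4 < 5 < 6 < 7 on the vertex set. Then K (dimension 2) consists of the simplices:

  0-simplices (7): [1], [2], [3], [4], [5], [6], [7]
  1-simplices (21): [1,2], [1,3], [1,4], [1,5], [1,6], [1,7], [2,3], [2,4], [2,5], [2,6], [2,7], [3,4], [3,5], [3,6], [3,7], [4,5], [4,6], [4,7], [5,6], [5,7], [6,7]
  2-simplices (14): [1,2,4], [1,2,7], [1,3,5], [1,3,6], [1,4,6], [1,5,7], [2,3,4], [2,3,5], [2,5,6], [2,6,7], [3,4,7], [3,6,7], [4,5,6], [4,5,7]

giving chain groups C_0 ≅ Z^7, C_1 ≅ Z^21, C_2 ≅ Z^14.

∂_1: C_1 → C_0 is given by ∂[p,q] = [q] − [p].
The resulting 7×21 matrix has rank 6, and its Smith normal form has invariant factors (1,1,1,1,1,1).

Boundary ∂_2: C_2 → C_1 acts by ∂[p,q,r] = [q,r] − [p,r] + [p,q]. For instance
  ∂[2,3,5] = [3,5] − [2,5] + [2,3],
  ∂[2,3,4] = [3,4] − [2,4] + [2,3].
As a 21×14 matrix over Z this has rank 13, with invariant factors (1,1,1,1,1,1,1,1,1,1,1,1,1).

From H_k ≅ ker(∂_k) / im(∂_{k+1}) we obtain:

  H_0: rank C_0 − rank ∂_1 = 7 − 6 = 1, and the invariant factors of ∂_1 are all 1, so H_0 ≅ Z.
  H_1: rank ker ∂_1 − rank ∂_2 = (21 − 6) − 13 = 2, and the invariant factors of ∂_2 are all 1, so H_1 ≅ Z^2.
  H_2: rank ker ∂_2 − rank ∂_3 = (14 − 13) − 0 = 1, and there is no ∂_3, so H_2 ≅ Z.

(K is a triangulation of the torus T^2.)

H_0 = Z,  H_1 = Z^2,  H_2 = Z.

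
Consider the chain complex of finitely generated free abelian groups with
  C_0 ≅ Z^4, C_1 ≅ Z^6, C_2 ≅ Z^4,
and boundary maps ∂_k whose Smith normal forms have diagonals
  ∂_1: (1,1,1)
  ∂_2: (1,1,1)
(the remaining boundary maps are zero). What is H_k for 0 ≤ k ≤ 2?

H_0 ≅ Z,  H_1 = 0,  H_2 ≅ Z.

H_0: b_0 = 4 − 0 − 3 = 1; torsion from ∂_1 factors > 1: none. So H_0 ≅ Z.
H_1: b_1 = 6 − 3 − 3 = 0; torsion from ∂_2 factors > 1: none. So H_1 ≅ 0.
H_2: b_2 = 4 − 3 − 0 = 1; torsion from ∂_3 factors > 1: none. So H_2 ≅ Z.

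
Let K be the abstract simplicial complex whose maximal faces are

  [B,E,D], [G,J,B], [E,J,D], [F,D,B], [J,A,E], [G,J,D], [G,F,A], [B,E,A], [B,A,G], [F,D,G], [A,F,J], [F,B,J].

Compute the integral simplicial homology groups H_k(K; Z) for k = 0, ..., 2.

Take the total order A < B < D < E < F < G < J on the vertex set. Then K (dimension 2) consists of the simplices:

  0-simplices (7): A, B, D, E, F, G, J
  1-simplices (18): AB, AE, AF, AG, AJ, BD, BE, BF, BG, BJ, DE, DF, DG, DJ, EJ, FG, FJ, GJ
  2-simplices (12): ABE, ABG, AEJ, AFG, AFJ, BDE, BDF, BFJ, BGJ, DEJ, DFG, DGJ

Hence C_0 ≅ Z^7, C_1 ≅ Z^18, C_2 ≅ Z^12.

Boundary ∂_1: C_1 → C_0 sends each edge [p,q] (with p < q) to q − p.
The resulting 7×18 matrix has rank 6, and its Smith normal form has invariant factors (1,1,1,1,1,1).

The boundary map ∂_2: C_2 → C_1 acts by ∂[p,q,r] = [q,r] − [p,r] + [p,q]. For instance
  ∂AEJ = EJ − AJ + AE,
  ∂AFJ = FJ − AJ + AF.
This gives a 18×12 integer matrix of rank 12; reducing to Smith normal form yields diagonal entries (1,1,1,1,1,1,1,1,1,1,1,2).

Now H_k = ker ∂_k / im ∂_{k+1}, so:

  H_0: rank C_0 − rank ∂_1 = 7 − 6 = 1, and the invariant factors of ∂_1 are all 1, so H_0 ≅ Z.
  H_1: rank ker ∂_1 − rank ∂_2 = (18 − 6) − 12 = 0, and ∂_2 has invariant factor 2 > 1, so H_1 ≅ Z/2.
  H_2: rank ker ∂_2 − rank ∂_3 = (12 − 12) − 0 = 0, and there is no ∂_3, so H_2 ≅ 0.

As a check, the Euler characteristic is 7 − 18 + 12 = 1, which agrees with 1 − 0 + 0 = 1.
(K is a triangulation of the real projective plane RP^2.)

H_0 = Z,  H_1 = Z/2,  H_2 = 0.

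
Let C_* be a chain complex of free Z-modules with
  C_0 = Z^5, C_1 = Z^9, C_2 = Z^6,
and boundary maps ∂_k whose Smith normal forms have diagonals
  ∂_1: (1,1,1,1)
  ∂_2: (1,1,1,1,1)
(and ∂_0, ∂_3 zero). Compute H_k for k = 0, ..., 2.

H_0 ≅ Z,  H_1 = 0,  H_2 ≅ Z.

H_0: b_0 = 5 − 0 − 4 = 1; torsion from ∂_1 factors > 1: none. So H_0 ≅ Z.
H_1: b_1 = 9 − 4 − 5 = 0; torsion from ∂_2 factors > 1: none. So H_1 ≅ 0.
H_2: b_2 = 6 − 5 − 0 = 1; torsion from ∂_3 factors > 1: none. So H_2 ≅ Z.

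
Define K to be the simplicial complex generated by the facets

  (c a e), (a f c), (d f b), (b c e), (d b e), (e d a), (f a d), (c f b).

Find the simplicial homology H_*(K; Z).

Take the total order a < b < c < d < e < f on the vertex set. Then K (dimension 2) consists of the simplices:

  0-simplices (6): a, b, c, d, e, f
  1-simplices (12): ac, ad, ae, af, bc, bd, be, bf, ce, cf, de, df
  2-simplices (8): ace, acf, ade, adf, bce, bcf, bde, bdf

giving chain groups C_0 ≅ Z^6, C_1 ≅ Z^12, C_2 ≅ Z^8.

∂_1: C_1 → C_0 is given by ∂[p,q] = [q] − [p].
The resulting 6×12 matrix has rank 5, and its Smith normal form has invariant factors (1,1,1,1,1).

∂_2: C_2 → C_1 sends each 2-simplex [p,q,r] to [q,r] − [p,r] + [p,q]. For instance
  ∂bdf = df − bf + bd,
  ∂bcf = cf − bf + bc.
The resulting 12×8 matrix has rank 7, and its Smith normal form has invariant factors (1,1,1,1,1,1,1).

Reading off H_k = ker ∂_k / im ∂_{k+1}:

  H_0: rank C_0 − rank ∂_1 = 6 − 5 = 1, and the invariant factors of ∂_1 are all 1, so H_0 = Z.
  H_1: rank ker ∂_1 − rank ∂_2 = (12 − 5) − 7 = 0, and the invariant factors of ∂_2 are all 1, so H_1 = 0.
  H_2: rank ker ∂_2 − rank ∂_3 = (8 − 7) − 0 = 1, and there is no ∂_3, so H_2 = Z.

(K is a triangulation of the 2-sphere S^2.)

H_0 ≅ Z,  H_1 = 0,  H_2 ≅ Z.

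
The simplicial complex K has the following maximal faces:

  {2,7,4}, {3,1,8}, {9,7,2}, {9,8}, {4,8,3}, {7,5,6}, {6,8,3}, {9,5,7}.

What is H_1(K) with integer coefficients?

H_1 ≅ Z^2.

Fix the vertex order 1 < 2 < 3 < 4 < 5 < 6 < 7 < 8 < 9 and write every simplex with vertices in increasing order. Then dim K = 2 and the simplices of K are:

  0-simplices (9): [1], [2], [3], [4], [5], [6], [7], [8], [9]
  1-simplices (17): [1,3], [1,8], [2,4], [2,7], [2,9], [3,4], [3,6], [3,8], [4,7], [4,8], [5,6], [5,7], [5,9], [6,7], [6,8], [7,9], [8,9]
  2-simplices (7): [1,3,8], [2,4,7], [2,7,9], [3,4,8], [3,6,8], [5,6,7], [5,7,9]

so the chain groups are C_0 ≅ Z^9, C_1 ≅ Z^17, C_2 ≅ Z^7.

The boundary map ∂_1: C_1 → C_0 is given by ∂[p,q] = [q] − [p]. For instance
  ∂[6,7] = [7] − [6].
The 9×17 boundary matrix has rank 8 and Smith normal form diag(1,1,1,1,1,1,1,1).

The boundary map ∂_2: C_2 → C_1 acts by ∂[p,q,r] = [q,r] − [p,r] + [p,q]. For instance
  ∂[3,6,8] = [6,8] − [3,8] + [3,6],
  ∂[5,7,9] = [7,9] − [5,9] + [5,7].
The resulting 17×7 matrix has rank 7, and its Smith normal form has invariant factors (1,1,1,1,1,1,1).

From H_k ≅ ker(∂_k) / im(∂_{k+1}) we obtain:

  H_1: rank ker ∂_1 − rank ∂_2 = (17 − 8) − 7 = 2, and the invariant factors of ∂_2 are all 1, so H_1 = Z^2.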